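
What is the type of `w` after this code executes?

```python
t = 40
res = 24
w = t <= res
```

Comparison operators return bool

bool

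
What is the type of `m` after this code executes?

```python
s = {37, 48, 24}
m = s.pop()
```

Popping from a set of ints returns int

int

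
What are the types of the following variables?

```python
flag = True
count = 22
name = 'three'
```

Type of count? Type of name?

count is int; name is str

int, str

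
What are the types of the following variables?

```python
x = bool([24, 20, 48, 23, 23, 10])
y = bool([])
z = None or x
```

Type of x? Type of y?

bool() returns bool; bool() returns bool

bool, bool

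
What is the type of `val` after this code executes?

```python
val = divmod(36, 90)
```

divmod() returns a tuple (quotient, remainder)

tuple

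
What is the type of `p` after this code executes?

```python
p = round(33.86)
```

round() with no ndigits arg returns int

int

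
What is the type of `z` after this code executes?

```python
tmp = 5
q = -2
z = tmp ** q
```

int ** negative int returns float

float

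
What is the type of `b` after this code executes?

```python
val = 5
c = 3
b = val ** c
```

int ** positive int returns int (5 ** 3 = 125)

int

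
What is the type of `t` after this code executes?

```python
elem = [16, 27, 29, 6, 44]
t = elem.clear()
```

list.clear() returns None

NoneType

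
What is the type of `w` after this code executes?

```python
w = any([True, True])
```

any() returns bool

bool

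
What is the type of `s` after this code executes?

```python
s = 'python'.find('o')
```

str.find() returns int (index, or -1)

int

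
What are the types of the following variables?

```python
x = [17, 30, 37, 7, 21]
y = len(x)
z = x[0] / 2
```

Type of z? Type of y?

int / int returns float; len() returns int

float, int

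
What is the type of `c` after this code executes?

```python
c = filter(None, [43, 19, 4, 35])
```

filter() returns a filter iterator object

filter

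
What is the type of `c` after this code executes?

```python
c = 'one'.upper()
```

str.upper() returns str

str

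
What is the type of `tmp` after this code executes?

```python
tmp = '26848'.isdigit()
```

str.isdigit() returns bool

bool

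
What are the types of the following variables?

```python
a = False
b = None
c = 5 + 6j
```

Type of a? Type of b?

a is bool; b is NoneType

bool, NoneType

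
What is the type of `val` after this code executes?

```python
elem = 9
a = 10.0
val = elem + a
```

int + float returns float (9 + 10.0 = 19.0)

float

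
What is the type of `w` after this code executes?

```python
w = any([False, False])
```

any() returns bool

bool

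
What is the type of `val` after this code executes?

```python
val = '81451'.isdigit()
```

str.isdigit() returns bool

bool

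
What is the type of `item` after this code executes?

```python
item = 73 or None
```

'or' returns first truthy value (73, int)

int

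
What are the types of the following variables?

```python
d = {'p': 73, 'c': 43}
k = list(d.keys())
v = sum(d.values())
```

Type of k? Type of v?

list(...) returns list; sum of int values returns int

list, int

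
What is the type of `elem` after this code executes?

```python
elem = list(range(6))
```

list(range(...)) returns list

list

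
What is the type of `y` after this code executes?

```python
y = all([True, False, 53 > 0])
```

all() returns bool

bool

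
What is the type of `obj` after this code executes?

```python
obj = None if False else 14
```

Ternary: condition is False, else branch (14) taken → int

int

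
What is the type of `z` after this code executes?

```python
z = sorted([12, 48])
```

sorted() always returns list

list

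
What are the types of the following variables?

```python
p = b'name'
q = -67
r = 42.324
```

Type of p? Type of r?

p is bytes; r is float

bytes, float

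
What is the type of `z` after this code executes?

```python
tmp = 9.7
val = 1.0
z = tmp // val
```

float // float returns float (floor division preserves float type)

float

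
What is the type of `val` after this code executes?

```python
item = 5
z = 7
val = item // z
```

int // int returns int (5 // 7 = 0)

int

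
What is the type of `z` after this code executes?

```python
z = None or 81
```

'or' with None returns the other value (81, int)

int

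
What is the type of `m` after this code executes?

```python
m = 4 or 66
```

'or' returns the first truthy value (4, which is int)

int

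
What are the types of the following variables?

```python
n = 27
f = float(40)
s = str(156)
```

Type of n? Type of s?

n is int; s is str

int, str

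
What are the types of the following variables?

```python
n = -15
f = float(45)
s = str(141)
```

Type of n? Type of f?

n is int; f is float

int, float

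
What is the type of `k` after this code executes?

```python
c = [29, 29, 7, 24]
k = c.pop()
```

list.pop() returns the popped element (int here)

int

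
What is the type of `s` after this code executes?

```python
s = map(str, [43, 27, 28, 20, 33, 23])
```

map() returns a map iterator object

map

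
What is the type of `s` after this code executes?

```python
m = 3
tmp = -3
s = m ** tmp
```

int ** negative int returns float

float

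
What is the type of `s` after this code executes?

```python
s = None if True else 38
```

Ternary: condition is True, if branch (None) taken → NoneType

NoneType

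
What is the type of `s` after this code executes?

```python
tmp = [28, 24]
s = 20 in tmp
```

'in' operator returns bool

bool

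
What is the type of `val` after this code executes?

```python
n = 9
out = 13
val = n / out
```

int / int always returns float in Python 3 (9 / 13 = 0.692308)

float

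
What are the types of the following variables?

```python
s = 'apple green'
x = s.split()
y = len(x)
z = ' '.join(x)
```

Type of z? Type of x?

str.join() returns str; str.split() returns list

str, list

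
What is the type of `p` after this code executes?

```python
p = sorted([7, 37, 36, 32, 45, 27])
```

sorted() always returns list

list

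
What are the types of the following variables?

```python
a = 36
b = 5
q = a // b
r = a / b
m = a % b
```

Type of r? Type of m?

int / int returns float; int % int returns int

float, int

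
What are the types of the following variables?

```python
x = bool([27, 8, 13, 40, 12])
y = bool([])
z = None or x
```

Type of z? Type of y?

None or <bool> returns the bool; bool() returns bool

bool, bool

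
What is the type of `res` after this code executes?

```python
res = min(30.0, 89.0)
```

min() of floats returns float

float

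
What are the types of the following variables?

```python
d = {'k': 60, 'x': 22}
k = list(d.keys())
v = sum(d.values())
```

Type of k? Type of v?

list(...) returns list; sum of int values returns int

list, int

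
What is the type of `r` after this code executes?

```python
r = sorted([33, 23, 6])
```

sorted() always returns list

list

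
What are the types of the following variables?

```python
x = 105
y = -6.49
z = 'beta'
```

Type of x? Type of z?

x is int; z is str

int, str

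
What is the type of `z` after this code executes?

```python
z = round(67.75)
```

round() with no ndigits arg returns int

int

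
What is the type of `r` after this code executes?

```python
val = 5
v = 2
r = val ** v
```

int ** positive int returns int (5 ** 2 = 25)

int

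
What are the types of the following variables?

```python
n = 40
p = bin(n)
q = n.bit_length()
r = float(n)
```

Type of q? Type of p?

int.bit_length() returns int; bin() returns str

int, str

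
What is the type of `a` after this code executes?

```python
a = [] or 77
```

'or' returns first truthy value (77, which is int)

int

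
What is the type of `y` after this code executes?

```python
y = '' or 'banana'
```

'or' returns first truthy value ('banana', which is str)

str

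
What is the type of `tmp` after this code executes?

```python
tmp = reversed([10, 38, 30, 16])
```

reversed() on a list returns a list_reverseiterator

list_reverseiterator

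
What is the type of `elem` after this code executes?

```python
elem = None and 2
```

'and' returns first falsy value (None)

NoneType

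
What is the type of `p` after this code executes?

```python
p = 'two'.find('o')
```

str.find() returns int (index, or -1)

int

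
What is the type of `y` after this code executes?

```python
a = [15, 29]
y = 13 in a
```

'in' operator returns bool

bool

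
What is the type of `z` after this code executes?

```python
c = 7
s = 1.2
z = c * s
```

int * float returns float (7 * 1.2 = 8.4)

float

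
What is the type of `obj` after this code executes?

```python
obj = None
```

None has type NoneType

NoneType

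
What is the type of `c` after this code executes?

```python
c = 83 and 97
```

'and' returns the last value when all truthy (97, which is int)

int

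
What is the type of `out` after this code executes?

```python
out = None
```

None has type NoneType

NoneType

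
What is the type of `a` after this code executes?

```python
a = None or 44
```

'or' with None returns the other value (44, int)

int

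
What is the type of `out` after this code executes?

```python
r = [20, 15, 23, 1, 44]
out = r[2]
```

Indexing a list of ints returns int (r[2] = 23)

int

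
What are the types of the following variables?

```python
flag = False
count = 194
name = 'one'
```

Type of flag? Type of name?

flag is bool; name is str

bool, str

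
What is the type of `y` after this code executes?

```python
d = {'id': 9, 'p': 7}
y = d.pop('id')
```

dict.pop() returns the value (int)

int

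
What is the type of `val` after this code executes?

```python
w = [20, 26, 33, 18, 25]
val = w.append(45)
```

list.append() returns None (mutates in place)

NoneType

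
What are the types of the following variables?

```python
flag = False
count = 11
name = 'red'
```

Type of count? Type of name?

count is int; name is str

int, str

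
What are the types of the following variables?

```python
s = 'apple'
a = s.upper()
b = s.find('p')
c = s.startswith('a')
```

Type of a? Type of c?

str.upper() returns str; str.startswith() returns bool

str, bool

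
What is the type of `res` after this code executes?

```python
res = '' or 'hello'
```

'or' returns first truthy value ('hello', which is str)

str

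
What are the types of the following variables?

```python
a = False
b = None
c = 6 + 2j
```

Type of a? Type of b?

a is bool; b is NoneType

bool, NoneType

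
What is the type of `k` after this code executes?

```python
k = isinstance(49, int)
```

isinstance() returns bool

bool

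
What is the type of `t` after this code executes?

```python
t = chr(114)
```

chr() returns str (single character)

str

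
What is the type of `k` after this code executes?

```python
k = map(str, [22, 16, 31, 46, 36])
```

map() returns a map iterator object

map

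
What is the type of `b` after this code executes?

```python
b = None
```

None has type NoneType

NoneType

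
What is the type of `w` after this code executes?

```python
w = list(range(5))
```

list(range(...)) returns list

list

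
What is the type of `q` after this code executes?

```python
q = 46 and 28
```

'and' returns the last value when all truthy (28, which is int)

int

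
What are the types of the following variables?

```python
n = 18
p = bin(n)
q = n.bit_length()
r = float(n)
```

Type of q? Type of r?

int.bit_length() returns int; float() returns float

int, float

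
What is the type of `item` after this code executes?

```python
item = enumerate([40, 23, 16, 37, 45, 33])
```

enumerate() returns an enumerate iterator object

enumerate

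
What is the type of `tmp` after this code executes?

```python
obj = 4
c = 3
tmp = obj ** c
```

int ** positive int returns int (4 ** 3 = 64)

int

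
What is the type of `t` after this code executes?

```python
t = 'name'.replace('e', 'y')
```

str.replace() returns str

str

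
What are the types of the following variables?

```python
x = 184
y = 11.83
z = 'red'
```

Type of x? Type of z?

x is int; z is str

int, str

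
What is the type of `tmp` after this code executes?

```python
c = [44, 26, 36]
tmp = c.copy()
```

list.copy() returns list

list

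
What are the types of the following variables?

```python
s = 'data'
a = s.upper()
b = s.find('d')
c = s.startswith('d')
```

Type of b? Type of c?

str.find() returns int; str.startswith() returns bool

int, bool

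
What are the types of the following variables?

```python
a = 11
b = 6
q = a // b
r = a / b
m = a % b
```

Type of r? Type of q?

int / int returns float; int // int returns int

float, int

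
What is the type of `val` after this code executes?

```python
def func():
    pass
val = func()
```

A function with no return statement returns None

NoneType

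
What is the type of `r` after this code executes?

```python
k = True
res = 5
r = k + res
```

bool + int returns int (True is 1, so 1 + 5 = 6)

int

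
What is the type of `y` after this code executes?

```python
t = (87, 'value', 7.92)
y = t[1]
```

Index 1 of tuple is 'value' which is str

str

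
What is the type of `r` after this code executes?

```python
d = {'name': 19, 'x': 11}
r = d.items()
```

dict.items() returns a dict_items view

dict_items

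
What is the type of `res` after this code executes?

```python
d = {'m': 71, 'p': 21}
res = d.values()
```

.values() returns a dict_values view object

dict_values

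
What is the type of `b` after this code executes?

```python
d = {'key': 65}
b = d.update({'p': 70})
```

dict.update() returns None

NoneType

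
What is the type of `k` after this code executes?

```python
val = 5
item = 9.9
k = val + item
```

int + float returns float (5 + 9.9 = 14.9)

float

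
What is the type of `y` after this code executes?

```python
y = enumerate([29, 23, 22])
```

enumerate() returns an enumerate iterator object

enumerate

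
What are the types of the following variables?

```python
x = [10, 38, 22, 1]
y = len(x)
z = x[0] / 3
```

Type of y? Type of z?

len() returns int; int / int returns float

int, float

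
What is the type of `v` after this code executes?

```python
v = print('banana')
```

print() returns None

NoneType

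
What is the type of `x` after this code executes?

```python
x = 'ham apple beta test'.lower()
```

str.lower() returns str

str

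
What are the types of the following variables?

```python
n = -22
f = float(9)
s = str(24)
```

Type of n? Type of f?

n is int; f is float

int, float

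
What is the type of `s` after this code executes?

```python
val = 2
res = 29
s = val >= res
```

Comparison operators return bool

bool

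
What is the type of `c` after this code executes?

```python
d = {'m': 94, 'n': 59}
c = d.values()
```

.values() returns a dict_values view object

dict_values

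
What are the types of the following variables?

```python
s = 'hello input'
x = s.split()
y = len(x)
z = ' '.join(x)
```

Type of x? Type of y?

str.split() returns list; len() returns int

list, int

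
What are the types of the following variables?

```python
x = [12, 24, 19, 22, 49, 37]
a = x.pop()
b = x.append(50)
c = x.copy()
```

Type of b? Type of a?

list.append() returns None; list.pop() returns the element (int)

NoneType, int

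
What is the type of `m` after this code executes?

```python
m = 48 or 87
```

'or' returns the first truthy value (48, which is int)

int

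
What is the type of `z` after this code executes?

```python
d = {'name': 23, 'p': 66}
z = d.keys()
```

.keys() returns a dict_keys view object

dict_keys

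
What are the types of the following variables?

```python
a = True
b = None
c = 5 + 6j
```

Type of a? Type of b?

a is bool; b is NoneType

bool, NoneType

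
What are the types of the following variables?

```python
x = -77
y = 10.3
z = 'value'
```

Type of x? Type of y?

x is int; y is float

int, float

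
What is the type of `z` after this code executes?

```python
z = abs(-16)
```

abs() of int returns int

int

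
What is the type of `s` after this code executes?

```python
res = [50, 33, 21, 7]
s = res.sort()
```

list.sort() returns None (sorts in place)

NoneType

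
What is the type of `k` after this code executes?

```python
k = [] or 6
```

'or' returns first truthy value (6, which is int)

int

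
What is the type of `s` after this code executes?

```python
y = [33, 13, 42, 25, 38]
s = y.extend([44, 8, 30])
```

list.extend() returns None

NoneType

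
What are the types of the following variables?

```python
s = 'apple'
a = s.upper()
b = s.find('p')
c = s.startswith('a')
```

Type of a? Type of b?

str.upper() returns str; str.find() returns int

str, int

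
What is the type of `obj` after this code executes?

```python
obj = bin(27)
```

bin() returns str representation

str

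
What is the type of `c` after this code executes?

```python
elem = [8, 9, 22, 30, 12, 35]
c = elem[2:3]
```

Slicing a list always returns a list

list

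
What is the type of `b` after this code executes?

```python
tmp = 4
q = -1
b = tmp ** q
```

int ** negative int returns float

float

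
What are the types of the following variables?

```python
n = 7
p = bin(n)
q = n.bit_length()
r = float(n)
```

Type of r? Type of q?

float() returns float; int.bit_length() returns int

float, int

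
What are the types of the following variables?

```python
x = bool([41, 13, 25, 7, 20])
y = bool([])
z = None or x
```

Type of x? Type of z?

bool() returns bool; None or <bool> returns the bool

bool, bool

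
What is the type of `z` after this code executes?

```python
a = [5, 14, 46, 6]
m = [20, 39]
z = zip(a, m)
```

zip() returns a zip iterator object

zip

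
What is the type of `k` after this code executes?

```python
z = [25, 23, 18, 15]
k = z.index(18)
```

list.index() returns int

int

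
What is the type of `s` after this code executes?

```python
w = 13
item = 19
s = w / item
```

int / int always returns float in Python 3 (13 / 19 = 0.684211)

float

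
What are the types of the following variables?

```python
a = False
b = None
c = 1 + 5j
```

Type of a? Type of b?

a is bool; b is NoneType

bool, NoneType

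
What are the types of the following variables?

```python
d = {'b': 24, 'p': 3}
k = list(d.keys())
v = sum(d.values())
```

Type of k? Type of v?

list(...) returns list; sum of int values returns int

list, int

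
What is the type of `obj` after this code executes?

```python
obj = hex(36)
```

hex() returns str representation

str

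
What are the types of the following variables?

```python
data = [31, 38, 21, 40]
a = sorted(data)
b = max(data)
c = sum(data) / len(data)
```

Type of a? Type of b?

sorted() returns list; max of ints returns int

list, int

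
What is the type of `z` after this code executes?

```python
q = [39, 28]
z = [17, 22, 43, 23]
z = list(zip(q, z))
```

list(zip(...)) returns a list of tuples

list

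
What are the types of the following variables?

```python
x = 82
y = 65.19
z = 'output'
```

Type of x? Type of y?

x is int; y is float

int, float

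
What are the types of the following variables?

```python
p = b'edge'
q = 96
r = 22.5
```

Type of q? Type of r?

q is int; r is float

int, float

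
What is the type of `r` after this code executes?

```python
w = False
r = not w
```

'not' always returns bool

bool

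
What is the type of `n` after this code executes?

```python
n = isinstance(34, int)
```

isinstance() returns bool

bool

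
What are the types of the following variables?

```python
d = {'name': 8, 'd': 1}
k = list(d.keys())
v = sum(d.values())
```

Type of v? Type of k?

sum of int values returns int; list(...) returns list

int, list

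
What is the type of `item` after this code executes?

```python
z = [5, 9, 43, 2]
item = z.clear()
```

list.clear() returns None

NoneType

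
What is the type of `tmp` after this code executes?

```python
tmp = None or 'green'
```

'or' with None returns the other value ('green', str)

str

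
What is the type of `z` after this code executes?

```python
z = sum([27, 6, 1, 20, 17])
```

sum() of ints returns int

int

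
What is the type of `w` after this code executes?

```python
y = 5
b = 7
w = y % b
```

int % int returns int (5 % 7 = 5)

int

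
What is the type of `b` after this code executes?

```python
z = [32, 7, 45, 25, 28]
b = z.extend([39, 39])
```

list.extend() returns None

NoneType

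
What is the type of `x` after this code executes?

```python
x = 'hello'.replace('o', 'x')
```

str.replace() returns str

str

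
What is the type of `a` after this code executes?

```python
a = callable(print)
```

callable() returns bool

bool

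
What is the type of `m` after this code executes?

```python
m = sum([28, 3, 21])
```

sum() of ints returns int

int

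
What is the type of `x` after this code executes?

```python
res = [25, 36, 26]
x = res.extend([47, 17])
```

list.extend() returns None

NoneType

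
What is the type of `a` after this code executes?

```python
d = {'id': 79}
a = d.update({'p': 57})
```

dict.update() returns None

NoneType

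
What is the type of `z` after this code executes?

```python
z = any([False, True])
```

any() returns bool

bool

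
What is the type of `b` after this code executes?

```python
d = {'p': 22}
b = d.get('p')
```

dict.get() returns the value (int) when key is found

int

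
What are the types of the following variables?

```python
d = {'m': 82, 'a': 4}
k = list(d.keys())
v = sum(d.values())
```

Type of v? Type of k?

sum of int values returns int; list(...) returns list

int, list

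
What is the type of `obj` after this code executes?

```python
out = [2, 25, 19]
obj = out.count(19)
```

list.count() returns int

int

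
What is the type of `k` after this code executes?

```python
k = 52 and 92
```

'and' returns the last value when all truthy (92, which is int)

int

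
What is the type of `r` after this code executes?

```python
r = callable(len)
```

callable() returns bool

bool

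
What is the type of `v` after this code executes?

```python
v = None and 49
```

'and' returns first falsy value (None)

NoneType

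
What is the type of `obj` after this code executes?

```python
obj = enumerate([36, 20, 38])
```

enumerate() returns an enumerate iterator object

enumerate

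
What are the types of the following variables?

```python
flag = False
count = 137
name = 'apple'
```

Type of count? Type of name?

count is int; name is str

int, str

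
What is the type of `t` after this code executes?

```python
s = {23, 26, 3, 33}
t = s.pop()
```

Popping from a set of ints returns int

int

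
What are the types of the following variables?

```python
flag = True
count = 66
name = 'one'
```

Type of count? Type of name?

count is int; name is str

int, str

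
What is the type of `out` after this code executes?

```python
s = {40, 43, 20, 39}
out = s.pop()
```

Popping from a set of ints returns int

int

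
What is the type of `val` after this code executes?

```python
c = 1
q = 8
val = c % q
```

int % int returns int (1 % 8 = 1)

int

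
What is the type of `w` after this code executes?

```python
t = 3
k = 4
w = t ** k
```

int ** positive int returns int (3 ** 4 = 81)

int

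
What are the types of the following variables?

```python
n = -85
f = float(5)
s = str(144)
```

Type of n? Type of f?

n is int; f is float

int, float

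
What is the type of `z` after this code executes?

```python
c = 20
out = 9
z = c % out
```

int % int returns int (20 % 9 = 2)

int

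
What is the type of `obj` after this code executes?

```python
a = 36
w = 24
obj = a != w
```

Comparison operators return bool

bool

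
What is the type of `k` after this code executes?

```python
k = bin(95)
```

bin() returns str representation

str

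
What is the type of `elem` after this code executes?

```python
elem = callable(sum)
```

callable() returns bool

bool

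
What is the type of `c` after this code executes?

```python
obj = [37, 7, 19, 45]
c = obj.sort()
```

list.sort() returns None (sorts in place)

NoneType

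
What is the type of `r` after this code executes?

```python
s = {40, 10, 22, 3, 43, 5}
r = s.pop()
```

Popping from a set of ints returns int

int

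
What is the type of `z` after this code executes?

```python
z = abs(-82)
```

abs() of int returns int

int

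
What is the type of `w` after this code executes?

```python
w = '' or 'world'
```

'or' returns first truthy value ('world', which is str)

str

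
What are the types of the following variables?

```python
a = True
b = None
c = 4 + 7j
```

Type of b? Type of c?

b is NoneType; c is complex

NoneType, complex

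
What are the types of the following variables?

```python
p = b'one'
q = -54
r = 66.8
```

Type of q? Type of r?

q is int; r is float

int, float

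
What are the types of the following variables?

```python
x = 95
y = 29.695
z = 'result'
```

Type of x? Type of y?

x is int; y is float

int, float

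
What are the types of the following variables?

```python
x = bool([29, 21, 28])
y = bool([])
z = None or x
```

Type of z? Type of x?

None or <bool> returns the bool; bool() returns bool

bool, bool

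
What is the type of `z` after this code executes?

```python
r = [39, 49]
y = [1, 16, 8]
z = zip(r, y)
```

zip() returns a zip iterator object

zip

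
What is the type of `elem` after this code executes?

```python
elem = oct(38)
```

oct() returns str representation

str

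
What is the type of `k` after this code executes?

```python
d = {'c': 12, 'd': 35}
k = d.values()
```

.values() returns a dict_values view object

dict_values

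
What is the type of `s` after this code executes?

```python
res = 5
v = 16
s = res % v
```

int % int returns int (5 % 16 = 5)

int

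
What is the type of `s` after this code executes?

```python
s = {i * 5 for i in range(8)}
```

A set comprehension {expr for x in iterable} produces a set

set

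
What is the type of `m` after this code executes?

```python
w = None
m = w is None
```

'is' comparison returns bool

bool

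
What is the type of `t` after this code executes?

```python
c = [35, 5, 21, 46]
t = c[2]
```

Indexing a list of ints returns int (c[2] = 21)

int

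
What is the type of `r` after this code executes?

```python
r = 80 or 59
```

'or' returns the first truthy value (80, which is int)

int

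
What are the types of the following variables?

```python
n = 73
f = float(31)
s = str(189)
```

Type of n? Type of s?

n is int; s is str

int, str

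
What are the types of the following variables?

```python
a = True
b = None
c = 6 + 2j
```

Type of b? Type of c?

b is NoneType; c is complex

NoneType, complex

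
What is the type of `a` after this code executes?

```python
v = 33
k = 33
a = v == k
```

Equality comparison returns bool

bool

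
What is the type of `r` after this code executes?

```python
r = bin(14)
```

bin() returns str representation

str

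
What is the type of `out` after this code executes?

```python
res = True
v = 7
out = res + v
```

bool + int returns int (True is 1, so 1 + 7 = 8)

int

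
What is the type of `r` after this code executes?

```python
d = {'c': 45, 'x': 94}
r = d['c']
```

Accessing dict[str, int] with key 'c' returns int value 45

int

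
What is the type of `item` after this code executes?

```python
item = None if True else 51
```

Ternary: condition is True, if branch (None) taken → NoneType

NoneType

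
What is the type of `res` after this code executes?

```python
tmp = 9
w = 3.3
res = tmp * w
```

int * float returns float (9 * 3.3 = 29.7)

float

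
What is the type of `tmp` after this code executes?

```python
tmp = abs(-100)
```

abs() of int returns int

int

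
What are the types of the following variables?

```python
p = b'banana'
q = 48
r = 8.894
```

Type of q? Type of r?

q is int; r is float

int, float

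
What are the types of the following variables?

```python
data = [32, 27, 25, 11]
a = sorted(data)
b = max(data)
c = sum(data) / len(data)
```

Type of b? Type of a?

max of ints returns int; sorted() returns list

int, list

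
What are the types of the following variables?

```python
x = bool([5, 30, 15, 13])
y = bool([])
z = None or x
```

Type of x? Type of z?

bool() returns bool; None or <bool> returns the bool

bool, bool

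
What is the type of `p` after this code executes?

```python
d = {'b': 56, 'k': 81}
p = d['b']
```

Accessing dict[str, int] with key 'b' returns int value 56

int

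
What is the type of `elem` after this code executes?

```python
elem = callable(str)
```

callable() returns bool

bool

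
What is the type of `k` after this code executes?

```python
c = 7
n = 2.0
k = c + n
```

int + float returns float (7 + 2.0 = 9.0)

float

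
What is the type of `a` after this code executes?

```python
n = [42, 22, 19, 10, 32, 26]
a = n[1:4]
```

Slicing a list always returns a list

list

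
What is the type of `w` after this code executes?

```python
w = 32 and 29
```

'and' returns the last value when all truthy (29, which is int)

int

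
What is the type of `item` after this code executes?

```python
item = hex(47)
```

hex() returns str representation

str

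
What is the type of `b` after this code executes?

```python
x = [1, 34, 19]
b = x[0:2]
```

Slicing a list always returns a list

list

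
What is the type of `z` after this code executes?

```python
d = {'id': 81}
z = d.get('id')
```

dict.get() returns the value (int) when key is found

int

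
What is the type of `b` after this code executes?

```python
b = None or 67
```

'or' with None returns the other value (67, int)

int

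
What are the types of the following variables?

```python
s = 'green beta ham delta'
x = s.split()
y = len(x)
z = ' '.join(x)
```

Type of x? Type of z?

str.split() returns list; str.join() returns str

list, str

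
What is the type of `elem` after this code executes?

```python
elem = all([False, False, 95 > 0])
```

all() returns bool

bool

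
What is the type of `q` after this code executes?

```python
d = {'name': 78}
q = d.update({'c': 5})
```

dict.update() returns None

NoneType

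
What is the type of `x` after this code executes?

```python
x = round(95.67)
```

round() with no ndigits arg returns int

int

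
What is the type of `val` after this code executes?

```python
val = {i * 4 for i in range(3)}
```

A set comprehension {expr for x in iterable} produces a set

set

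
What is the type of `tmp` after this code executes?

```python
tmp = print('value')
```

print() returns None

NoneType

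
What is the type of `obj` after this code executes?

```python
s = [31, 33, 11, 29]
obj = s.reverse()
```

list.reverse() returns None

NoneType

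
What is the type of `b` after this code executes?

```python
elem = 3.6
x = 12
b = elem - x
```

float - int returns float (3.6 - 12 = -8.4)

float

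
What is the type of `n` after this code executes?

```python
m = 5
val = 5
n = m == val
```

Equality comparison returns bool

bool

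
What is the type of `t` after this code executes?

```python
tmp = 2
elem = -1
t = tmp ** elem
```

int ** negative int returns float

float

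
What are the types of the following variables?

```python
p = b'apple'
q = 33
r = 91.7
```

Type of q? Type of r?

q is int; r is float

int, float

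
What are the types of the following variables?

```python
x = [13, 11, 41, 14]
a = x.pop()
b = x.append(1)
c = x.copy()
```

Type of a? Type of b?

list.pop() returns the element (int); list.append() returns None

int, NoneType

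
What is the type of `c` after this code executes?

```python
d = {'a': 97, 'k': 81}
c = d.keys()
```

.keys() returns a dict_keys view object

dict_keys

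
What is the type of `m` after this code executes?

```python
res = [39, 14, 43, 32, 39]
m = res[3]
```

Indexing a list of ints returns int (res[3] = 32)

int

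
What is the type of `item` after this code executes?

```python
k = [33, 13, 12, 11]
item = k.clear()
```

list.clear() returns None

NoneType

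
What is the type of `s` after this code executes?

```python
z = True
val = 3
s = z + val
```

bool + int returns int (True is 1, so 1 + 3 = 4)

int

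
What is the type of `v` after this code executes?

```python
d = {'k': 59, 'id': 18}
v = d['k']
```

Accessing dict[str, int] with key 'k' returns int value 59

int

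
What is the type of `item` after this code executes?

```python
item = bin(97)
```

bin() returns str representation

str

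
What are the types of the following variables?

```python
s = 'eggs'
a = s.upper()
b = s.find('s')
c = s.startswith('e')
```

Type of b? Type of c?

str.find() returns int; str.startswith() returns bool

int, bool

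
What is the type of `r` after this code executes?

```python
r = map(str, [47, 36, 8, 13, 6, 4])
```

map() returns a map iterator object

map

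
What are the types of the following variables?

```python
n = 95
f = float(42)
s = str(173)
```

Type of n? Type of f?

n is int; f is float

int, float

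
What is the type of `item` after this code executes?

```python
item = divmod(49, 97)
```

divmod() returns a tuple (quotient, remainder)

tuple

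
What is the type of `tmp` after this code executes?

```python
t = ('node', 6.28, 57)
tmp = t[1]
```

Index 1 of tuple is 6.28 which is float

float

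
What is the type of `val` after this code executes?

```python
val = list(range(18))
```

list(range(...)) returns list

list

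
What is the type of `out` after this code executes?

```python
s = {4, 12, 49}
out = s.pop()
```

Popping from a set of ints returns int

int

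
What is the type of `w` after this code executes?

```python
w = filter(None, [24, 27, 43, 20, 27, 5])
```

filter() returns a filter iterator object

filter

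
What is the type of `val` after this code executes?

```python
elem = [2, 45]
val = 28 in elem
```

'in' operator returns bool

bool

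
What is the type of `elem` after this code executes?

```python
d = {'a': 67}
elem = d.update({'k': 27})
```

dict.update() returns None

NoneType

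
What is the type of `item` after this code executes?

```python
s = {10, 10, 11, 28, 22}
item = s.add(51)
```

set.add() returns None (mutates in place)

NoneType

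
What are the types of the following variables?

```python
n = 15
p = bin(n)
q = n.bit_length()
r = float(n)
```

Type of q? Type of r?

int.bit_length() returns int; float() returns float

int, float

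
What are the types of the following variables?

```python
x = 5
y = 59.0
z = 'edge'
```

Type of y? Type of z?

y is float; z is str

float, str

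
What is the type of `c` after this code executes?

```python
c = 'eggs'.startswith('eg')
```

str.startswith() returns bool

bool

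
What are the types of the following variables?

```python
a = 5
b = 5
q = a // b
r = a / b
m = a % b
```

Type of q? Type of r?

int // int returns int; int / int returns float

int, float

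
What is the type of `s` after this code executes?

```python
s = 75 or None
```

'or' returns first truthy value (75, int)

int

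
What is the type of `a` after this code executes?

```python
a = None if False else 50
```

Ternary: condition is False, else branch (50) taken → int

int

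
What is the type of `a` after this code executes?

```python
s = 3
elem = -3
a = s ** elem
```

int ** negative int returns float

float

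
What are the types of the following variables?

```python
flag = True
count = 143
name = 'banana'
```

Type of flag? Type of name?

flag is bool; name is str

bool, str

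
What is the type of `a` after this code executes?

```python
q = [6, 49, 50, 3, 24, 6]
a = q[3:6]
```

Slicing a list always returns a list

list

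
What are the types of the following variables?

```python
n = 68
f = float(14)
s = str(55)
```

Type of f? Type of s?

f is float; s is str

float, str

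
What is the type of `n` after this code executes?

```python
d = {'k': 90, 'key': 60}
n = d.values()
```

.values() returns a dict_values view object

dict_values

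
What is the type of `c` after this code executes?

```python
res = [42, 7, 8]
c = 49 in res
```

'in' operator returns bool

bool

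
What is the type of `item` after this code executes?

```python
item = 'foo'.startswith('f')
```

str.startswith() returns bool

bool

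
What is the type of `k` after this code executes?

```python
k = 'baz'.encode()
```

str.encode() returns bytes

bytes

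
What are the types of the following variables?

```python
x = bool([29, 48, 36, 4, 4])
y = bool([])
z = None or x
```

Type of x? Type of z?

bool() returns bool; None or <bool> returns the bool

bool, bool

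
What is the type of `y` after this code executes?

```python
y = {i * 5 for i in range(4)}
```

A set comprehension {expr for x in iterable} produces a set

set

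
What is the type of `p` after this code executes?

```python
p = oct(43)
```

oct() returns str representation

str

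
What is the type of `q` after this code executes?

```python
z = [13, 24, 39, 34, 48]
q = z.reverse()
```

list.reverse() returns None

NoneType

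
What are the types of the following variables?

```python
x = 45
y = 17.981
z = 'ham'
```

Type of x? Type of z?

x is int; z is str

int, str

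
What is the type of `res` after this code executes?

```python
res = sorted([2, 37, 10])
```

sorted() always returns list

list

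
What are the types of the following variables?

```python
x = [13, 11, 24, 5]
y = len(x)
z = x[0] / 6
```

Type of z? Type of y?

int / int returns float; len() returns int

float, int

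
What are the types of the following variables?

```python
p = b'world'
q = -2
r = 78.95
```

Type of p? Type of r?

p is bytes; r is float

bytes, float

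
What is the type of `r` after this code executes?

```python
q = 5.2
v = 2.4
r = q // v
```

float // float returns float (floor division preserves float type)

float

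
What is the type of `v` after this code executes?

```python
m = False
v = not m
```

'not' always returns bool

bool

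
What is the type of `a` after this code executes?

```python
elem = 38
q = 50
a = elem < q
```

Comparison operators return bool

bool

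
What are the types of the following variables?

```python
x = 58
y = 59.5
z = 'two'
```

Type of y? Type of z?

y is float; z is str

float, str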